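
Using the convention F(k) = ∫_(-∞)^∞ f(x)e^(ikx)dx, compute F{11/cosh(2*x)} 11*pi/(2*cosh(pi*k/4))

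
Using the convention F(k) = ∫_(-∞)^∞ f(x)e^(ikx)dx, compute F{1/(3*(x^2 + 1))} pi*exp(-Abs(k))/3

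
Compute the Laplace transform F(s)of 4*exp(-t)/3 4/(3*(s + 1))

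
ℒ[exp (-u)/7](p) 1/ (7*(p + 1))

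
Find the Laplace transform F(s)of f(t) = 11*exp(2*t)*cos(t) 11*(s - 2)/((s - 2)^2+1)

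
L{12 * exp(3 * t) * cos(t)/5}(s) 12 * (s - 3)/(5 * ((s - 3)^2 + 1))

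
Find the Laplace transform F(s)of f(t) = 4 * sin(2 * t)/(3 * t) 4 * atan(2/s)/3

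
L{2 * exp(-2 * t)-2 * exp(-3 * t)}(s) 2/(s + 2)-2/(s + 3)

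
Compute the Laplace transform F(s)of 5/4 5/(4*s)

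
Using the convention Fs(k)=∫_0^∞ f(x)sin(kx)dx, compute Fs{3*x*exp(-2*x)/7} 12*k/(7*(k^2 + 4)^2)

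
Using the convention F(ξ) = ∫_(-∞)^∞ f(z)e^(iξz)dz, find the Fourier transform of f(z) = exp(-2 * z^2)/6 sqrt(2) * sqrt(pi) * exp(-ξ^2/8)/12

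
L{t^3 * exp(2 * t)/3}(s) 2/(s - 2)^4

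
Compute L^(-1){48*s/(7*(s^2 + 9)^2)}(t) 8*t*sin(3*t)/7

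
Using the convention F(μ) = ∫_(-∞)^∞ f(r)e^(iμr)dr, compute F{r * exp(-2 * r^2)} sqrt(2) * I * sqrt(pi) * μ * exp(-μ^2/8)/8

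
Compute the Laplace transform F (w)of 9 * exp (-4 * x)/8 9/ (8 * (w + 4))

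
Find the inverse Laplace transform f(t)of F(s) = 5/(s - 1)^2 5 * t * exp(t)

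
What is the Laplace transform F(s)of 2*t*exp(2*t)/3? 2/(3*(s - 2)^2)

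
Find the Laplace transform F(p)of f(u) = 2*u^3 12/p^4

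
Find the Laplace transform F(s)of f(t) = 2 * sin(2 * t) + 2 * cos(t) 4/(s^2 + 4) + 2 * s/(s^2 + 1)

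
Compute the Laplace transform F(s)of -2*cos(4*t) -2*s/(s^2+16)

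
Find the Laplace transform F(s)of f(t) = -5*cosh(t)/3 -5*s/(3*s^2-3)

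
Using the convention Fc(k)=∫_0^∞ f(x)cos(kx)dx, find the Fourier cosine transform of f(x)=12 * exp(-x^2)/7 6 * sqrt(pi) * exp(-k^2/4)/7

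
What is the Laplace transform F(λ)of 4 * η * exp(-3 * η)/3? 4/(3 * (λ+3)^2)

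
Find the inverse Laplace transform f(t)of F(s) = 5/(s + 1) 5*exp(-t)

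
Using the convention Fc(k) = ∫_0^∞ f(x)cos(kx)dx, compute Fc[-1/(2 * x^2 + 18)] -pi * exp(-3 * k)/12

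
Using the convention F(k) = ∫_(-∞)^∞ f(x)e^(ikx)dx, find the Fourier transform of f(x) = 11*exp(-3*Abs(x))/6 11/(k^2 + 9)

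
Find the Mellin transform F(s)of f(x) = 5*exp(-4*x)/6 5*gamma(s)/(6*2^(2*s))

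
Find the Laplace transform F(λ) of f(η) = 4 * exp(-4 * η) 4/(λ + 4) 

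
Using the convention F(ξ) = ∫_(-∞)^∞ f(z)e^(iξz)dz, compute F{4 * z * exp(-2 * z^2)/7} sqrt(2) * I * sqrt(pi) * ξ * exp(-ξ^2/8)/14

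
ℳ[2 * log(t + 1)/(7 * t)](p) -2 * pi * csc(pi * p)/(7 * p - 7)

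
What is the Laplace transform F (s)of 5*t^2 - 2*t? 10/s^3 - 2/s^2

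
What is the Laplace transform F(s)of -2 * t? -2/s^2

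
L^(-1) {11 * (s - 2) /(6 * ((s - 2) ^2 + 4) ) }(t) 11 * exp(2 * t) * cos(2 * t) /6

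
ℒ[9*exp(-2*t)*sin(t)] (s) 9/((s + 2)^2 + 1)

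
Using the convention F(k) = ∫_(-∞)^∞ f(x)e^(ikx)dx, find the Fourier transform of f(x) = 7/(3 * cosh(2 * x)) 7 * pi/(6 * cosh(pi * k/4))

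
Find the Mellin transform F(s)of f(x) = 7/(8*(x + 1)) 7*pi*csc(pi*s)/8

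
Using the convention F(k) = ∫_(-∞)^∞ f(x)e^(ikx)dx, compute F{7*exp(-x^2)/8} 7*sqrt(pi)*exp(-k^2/4)/8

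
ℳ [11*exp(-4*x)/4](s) 11*gamma(s)/(4*2^(2*s))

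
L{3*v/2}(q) 3/(2*q^2)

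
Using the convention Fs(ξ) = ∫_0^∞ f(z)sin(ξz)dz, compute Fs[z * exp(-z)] 2 * ξ/(ξ^2+1)^2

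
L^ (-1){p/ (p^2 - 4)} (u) cosh (2*u)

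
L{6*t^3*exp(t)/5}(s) 36/(5*(s - 1)^4)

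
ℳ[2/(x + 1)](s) 2*pi*csc(pi*s)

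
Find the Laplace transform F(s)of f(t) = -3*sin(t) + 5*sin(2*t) 10/(s^2 + 4)-3/(s^2 + 1)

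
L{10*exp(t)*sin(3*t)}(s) 30/((s - 1)^2 + 9)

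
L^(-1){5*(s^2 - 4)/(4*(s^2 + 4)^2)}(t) 5*t*cos(2*t)/4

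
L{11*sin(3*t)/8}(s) 33/(8*(s^2 + 9))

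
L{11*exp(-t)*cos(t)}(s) 11*(s + 1)/((s + 1)^2 + 1)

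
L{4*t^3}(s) 24/s^4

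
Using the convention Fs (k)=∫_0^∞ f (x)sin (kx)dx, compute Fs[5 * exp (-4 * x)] 5 * k/ (k^2 + 16)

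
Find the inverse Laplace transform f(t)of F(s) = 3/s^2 3 * t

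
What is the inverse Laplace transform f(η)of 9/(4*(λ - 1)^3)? 9*η^2*exp(η)/8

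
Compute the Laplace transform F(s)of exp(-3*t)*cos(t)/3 (s + 3)/(3*((s + 3)^2 + 1))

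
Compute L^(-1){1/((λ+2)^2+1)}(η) exp(-2*η)*sin(η)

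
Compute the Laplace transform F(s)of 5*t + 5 5/s^2 + 5/s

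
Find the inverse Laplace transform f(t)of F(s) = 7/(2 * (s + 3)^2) 7 * t * exp(-3 * t)/2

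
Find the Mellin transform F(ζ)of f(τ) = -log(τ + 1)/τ pi * csc(pi * ζ)/(ζ - 1)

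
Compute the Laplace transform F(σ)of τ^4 24/σ^5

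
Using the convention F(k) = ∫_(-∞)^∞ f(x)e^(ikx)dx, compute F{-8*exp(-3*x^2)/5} -8*sqrt(3)*sqrt(pi)*exp(-k^2/12)/15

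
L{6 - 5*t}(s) 6/s - 5/s^2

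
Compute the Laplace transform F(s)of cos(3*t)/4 s/(4*(s^2 + 9))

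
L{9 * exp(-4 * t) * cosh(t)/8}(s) 9 * (s + 4)/(8 * ((s + 4)^2 - 1))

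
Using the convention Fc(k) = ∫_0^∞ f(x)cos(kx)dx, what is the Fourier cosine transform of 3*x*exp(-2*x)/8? 3*(4 - k^2)/(8*(k^2 + 4)^2)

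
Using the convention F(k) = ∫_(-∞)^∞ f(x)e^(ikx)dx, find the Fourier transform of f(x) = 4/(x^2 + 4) 2*pi*exp(-2*Abs(k))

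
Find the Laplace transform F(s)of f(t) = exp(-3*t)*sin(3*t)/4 3/(4*((s + 3)^2 + 9))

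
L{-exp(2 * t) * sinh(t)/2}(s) -1/(2 * (s - 2)^2 - 2)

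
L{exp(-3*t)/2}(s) 1/(2*(s+3))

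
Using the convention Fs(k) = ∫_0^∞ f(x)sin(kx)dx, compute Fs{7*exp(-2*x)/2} 7*k/(2*(k^2 + 4))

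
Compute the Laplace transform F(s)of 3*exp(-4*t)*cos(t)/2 3*(s + 4)/(2*((s + 4)^2 + 1))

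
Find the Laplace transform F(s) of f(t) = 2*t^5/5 48/s^6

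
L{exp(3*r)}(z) 1/(z - 3)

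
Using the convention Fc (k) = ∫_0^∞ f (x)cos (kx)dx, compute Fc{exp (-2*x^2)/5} sqrt (2)*sqrt (pi)*exp (-k^2/8)/20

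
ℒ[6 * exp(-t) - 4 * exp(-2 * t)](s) 6/(s+1) - 4/(s+2)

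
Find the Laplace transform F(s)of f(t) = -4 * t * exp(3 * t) -4/(s - 3)^2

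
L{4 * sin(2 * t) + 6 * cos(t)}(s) 6 * s/(s^2 + 1) + 8/(s^2 + 4)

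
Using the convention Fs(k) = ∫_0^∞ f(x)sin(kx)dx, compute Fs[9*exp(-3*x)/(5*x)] 9*atan(k/3)/5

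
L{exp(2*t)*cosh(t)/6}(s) (s - 2)/(6*((s - 2)^2 - 1))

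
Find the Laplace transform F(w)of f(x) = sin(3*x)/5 3/(5*(w^2+9))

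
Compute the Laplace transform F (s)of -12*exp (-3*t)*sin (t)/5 -12/ (5*(s+3)^2+5)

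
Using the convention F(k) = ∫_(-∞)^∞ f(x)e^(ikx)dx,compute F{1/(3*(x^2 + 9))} pi*exp(-3*Abs(k))/9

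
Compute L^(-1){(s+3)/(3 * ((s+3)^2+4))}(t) exp(-3 * t) * cos(2 * t)/3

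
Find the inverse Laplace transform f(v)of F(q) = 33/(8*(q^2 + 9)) 11*sin(3*v)/8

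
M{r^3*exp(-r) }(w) gamma(w+3) 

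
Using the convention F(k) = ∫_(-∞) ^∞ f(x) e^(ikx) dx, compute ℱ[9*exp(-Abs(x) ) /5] 18/(5*(k^2 + 1) ) 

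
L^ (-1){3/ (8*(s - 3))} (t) 3*exp (3*t)/8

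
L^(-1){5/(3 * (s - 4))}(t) 5 * exp(4 * t)/3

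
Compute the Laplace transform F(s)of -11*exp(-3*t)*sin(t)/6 -11/(6*(s + 3)^2 + 6)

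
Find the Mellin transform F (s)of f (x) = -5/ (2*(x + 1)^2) 5*pi*(s - 1)/ (2*sin (pi*s))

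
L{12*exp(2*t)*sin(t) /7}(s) 12/(7*((s - 2) ^2 + 1) ) 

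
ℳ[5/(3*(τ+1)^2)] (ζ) -5*pi*(ζ - 1)/(3*sin(pi*ζ))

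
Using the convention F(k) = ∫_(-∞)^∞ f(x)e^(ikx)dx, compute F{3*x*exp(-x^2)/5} 3*I*sqrt(pi)*k*exp(-k^2/4)/10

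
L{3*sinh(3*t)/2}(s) 9/(2*(s^2 - 9))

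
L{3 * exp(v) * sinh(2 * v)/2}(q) 3/((q - 1)^2 - 4)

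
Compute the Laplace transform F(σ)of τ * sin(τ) 2 * σ/(σ^2+1)^2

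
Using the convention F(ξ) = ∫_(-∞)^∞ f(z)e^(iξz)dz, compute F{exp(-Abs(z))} 2/(ξ^2 + 1)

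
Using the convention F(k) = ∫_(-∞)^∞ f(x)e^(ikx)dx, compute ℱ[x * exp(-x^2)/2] I * sqrt(pi) * k * exp(-k^2/4)/4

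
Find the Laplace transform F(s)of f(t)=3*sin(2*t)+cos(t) 6/(s^2+4)+s/(s^2+1)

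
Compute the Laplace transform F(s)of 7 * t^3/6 7/s^4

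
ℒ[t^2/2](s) s^(-3)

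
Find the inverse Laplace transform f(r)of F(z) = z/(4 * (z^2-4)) cosh(2 * r)/4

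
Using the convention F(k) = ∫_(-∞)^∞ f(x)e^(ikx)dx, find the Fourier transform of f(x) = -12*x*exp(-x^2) -6*I*sqrt(pi)*k*exp(-k^2/4)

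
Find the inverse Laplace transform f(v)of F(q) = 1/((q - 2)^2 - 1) exp(2 * v) * sinh(v)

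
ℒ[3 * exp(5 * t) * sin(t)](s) 3/((s - 5)^2 + 1)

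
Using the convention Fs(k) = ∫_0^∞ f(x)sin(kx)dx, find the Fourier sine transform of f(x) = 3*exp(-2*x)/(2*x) 3*atan(k/2)/2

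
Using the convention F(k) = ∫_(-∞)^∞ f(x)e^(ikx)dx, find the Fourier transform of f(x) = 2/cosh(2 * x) pi/cosh(pi * k/4)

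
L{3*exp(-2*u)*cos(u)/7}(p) 3*(p + 2)/(7*((p + 2)^2 + 1))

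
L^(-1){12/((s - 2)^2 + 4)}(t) 6*exp(2*t)*sin(2*t)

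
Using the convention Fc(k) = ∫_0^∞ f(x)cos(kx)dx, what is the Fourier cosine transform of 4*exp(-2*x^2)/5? sqrt(2)*sqrt(pi)*exp(-k^2/8)/5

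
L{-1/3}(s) -1/(3*s)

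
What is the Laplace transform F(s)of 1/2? 1/(2 * s)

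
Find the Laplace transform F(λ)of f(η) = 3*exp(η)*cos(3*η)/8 3*(λ - 1)/(8*((λ - 1)^2 + 9))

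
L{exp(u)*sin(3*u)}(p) 3/((p - 1)^2+9)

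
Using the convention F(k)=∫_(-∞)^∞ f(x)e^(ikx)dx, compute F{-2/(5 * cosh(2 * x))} -pi/(5 * cosh(pi * k/4))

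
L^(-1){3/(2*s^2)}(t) 3*t/2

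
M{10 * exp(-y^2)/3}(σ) 5 * gamma(σ/2)/3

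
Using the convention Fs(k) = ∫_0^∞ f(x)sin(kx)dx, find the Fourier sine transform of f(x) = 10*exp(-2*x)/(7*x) 10*atan(k/2)/7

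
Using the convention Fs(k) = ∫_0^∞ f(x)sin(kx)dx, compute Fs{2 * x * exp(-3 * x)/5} 12 * k/(5 * (k^2 + 9)^2)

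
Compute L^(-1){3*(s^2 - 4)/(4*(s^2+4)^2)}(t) 3*t*cos(2*t)/4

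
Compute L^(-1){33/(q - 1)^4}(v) 11*v^3*exp(v)/2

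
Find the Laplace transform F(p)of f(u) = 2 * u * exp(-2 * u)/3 2/(3 * (p+2)^2)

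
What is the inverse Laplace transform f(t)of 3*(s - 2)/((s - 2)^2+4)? 3*exp(2*t)*cos(2*t)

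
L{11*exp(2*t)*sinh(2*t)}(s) 22/(s*(s - 4))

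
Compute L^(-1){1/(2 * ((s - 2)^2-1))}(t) exp(2 * t) * sinh(t)/2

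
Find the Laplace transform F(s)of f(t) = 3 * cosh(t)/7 3 * s/(7 * (s^2 - 1))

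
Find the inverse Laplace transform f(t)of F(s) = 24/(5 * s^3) 12 * t^2/5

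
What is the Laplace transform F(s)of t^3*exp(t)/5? 6/(5*(s - 1)^4)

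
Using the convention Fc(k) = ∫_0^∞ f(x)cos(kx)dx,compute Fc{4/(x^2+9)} 2*pi*exp(-3*k)/3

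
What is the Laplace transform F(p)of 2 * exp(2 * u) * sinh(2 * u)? 4/(p * (p - 4))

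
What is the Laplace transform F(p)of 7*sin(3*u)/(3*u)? 7*atan(3/p)/3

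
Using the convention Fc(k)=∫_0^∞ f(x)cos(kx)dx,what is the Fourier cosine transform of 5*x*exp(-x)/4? 5*(1 - k^2)/(4*(k^2 + 1)^2)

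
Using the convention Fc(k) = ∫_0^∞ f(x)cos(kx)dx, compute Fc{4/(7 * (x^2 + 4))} pi * exp(-2 * k)/7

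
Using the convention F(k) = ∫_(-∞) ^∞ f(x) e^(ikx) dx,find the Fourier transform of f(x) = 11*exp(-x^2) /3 11*sqrt(pi)*exp(-k^2/4) /3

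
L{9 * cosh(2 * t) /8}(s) 9 * s/(8 * (s^2 - 4) ) 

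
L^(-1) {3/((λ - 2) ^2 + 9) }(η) exp(2*η)*sin(3*η) 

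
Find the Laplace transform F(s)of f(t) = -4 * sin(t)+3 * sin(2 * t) 6/(s^2+4) - 4/(s^2+1)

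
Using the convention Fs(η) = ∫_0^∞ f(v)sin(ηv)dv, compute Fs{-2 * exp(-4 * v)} -2 * η/(η^2 + 16)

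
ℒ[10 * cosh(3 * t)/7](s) 10 * s/(7 * (s^2 - 9))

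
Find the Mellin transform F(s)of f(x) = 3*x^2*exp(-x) 3*gamma(s + 2)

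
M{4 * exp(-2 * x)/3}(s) 2^(2 - s) * gamma(s)/3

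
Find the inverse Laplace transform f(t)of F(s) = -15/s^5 -5*t^4/8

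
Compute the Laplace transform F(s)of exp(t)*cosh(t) (s - 1)/(s*(s - 2))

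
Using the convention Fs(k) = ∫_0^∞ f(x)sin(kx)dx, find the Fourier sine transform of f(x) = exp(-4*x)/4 k/(4*(k^2 + 16))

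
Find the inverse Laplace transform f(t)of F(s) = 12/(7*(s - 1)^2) 12*t*exp(t)/7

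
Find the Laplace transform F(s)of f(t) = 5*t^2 10/s^3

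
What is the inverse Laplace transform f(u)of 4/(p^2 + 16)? sin(4*u)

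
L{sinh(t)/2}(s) 1/(2*(s^2 - 1))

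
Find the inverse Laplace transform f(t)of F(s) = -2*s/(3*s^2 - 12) -2*cosh(2*t)/3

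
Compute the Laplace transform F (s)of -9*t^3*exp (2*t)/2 -27/ (s - 2)^4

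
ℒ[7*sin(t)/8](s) 7/(8*(s^2+1))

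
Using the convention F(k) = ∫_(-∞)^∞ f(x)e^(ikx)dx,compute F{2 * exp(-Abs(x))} 4/(k^2 + 1)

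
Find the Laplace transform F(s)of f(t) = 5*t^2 10/s^3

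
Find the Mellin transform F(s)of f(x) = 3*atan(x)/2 -3*pi*sec(pi*s/2)/(4*s)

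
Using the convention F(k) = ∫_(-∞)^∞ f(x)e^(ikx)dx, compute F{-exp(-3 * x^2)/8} -sqrt(3) * sqrt(pi) * exp(-k^2/12)/24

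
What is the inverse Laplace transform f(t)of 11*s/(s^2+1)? 11*cos(t)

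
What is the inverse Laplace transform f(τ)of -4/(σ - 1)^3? -2*τ^2*exp(τ)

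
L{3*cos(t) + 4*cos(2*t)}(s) 4*s/(s^2 + 4) + 3*s/(s^2 + 1)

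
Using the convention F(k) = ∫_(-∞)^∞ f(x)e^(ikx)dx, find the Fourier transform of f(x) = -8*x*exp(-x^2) -4*I*sqrt(pi)*k*exp(-k^2/4)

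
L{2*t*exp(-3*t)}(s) 2/(s + 3)^2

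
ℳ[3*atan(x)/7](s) -3*pi*sec(pi*s/2)/(14*s)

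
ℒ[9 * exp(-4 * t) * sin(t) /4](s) 9/(4 * ((s + 4) ^2 + 1) ) 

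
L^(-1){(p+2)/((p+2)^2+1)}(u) exp(-2*u)*cos(u)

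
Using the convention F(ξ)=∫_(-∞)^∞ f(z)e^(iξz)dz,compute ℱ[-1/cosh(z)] -pi/cosh(pi * ξ/2)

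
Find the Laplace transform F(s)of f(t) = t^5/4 30/s^6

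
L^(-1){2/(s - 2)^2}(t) 2*t*exp(2*t)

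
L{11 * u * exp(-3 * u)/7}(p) 11/(7 * (p + 3)^2)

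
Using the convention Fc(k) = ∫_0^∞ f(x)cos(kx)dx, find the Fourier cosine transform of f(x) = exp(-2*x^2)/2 sqrt(2)*sqrt(pi)*exp(-k^2/8)/8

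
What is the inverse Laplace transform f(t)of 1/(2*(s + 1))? exp(-t)/2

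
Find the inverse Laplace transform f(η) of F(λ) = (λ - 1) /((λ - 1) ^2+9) exp(η)*cos(3*η) 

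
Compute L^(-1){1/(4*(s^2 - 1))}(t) sinh(t)/4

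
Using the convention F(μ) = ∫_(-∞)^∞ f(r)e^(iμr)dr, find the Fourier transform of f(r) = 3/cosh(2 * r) 3 * pi/(2 * cosh(pi * μ/4))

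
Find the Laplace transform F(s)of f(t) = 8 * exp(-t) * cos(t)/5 8 * (s + 1)/(5 * ((s + 1)^2 + 1))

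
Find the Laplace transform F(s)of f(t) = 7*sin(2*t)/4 7/(2*(s^2 + 4))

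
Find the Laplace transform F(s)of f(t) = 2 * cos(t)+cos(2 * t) s/(s^2+4)+2 * s/(s^2+1)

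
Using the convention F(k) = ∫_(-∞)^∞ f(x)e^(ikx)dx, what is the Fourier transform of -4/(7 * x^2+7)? -4 * pi * exp(-Abs(k))/7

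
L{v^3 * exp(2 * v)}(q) 6/(q - 2)^4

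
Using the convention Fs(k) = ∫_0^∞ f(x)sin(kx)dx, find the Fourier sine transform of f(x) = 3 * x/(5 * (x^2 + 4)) 3 * pi * exp(-2 * k)/10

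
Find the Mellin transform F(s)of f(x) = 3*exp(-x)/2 3*gamma(s)/2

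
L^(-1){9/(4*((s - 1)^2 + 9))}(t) 3*exp(t)*sin(3*t)/4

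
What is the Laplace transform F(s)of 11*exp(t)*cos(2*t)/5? 11*(s - 1)/(5*((s - 1)^2 + 4))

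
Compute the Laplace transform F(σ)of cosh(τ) σ/(σ^2 - 1)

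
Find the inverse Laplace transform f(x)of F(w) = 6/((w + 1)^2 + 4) 3 * exp(-x) * sin(2 * x)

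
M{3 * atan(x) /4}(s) -3 * pi * sec(pi * s/2) /(8 * s) 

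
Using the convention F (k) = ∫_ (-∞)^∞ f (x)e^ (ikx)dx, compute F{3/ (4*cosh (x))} 3*pi/ (4*cosh (pi*k/2))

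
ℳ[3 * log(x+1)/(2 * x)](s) -3 * pi * csc(pi * s)/(2 * s - 2)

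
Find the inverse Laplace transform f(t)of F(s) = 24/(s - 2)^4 4 * t^3 * exp(2 * t)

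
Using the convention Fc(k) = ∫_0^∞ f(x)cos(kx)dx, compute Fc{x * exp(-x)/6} (1 - k^2)/(6 * (k^2 + 1)^2)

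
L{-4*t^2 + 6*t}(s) 6/s^2 - 8/s^3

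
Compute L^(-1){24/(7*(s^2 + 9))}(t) 8*sin(3*t)/7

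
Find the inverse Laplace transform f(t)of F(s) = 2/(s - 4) 2 * exp(4 * t)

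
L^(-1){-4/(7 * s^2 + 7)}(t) -4 * sin(t)/7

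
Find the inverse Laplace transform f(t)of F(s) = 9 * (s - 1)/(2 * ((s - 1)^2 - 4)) 9 * exp(t) * cosh(2 * t)/2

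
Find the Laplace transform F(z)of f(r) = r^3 6/z^4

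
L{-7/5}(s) -7/(5*s)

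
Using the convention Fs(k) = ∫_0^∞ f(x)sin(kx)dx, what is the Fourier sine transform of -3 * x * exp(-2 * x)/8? -3 * k/(2 * (k^2 + 4)^2)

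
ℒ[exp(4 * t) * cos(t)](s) (s - 4)/((s - 4)^2 + 1)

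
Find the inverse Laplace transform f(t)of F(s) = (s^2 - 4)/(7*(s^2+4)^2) t*cos(2*t)/7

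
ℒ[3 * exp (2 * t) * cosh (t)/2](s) 3 * (s - 2)/ (2 * ( (s - 2)^2-1))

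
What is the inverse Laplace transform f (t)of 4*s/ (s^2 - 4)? 4*cosh (2*t)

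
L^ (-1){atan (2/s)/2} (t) sin (2 * t)/ (2 * t)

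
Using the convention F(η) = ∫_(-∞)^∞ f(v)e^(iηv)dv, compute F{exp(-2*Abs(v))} 4/(η^2+4)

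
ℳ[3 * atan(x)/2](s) -3 * pi * sec(pi * s/2)/(4 * s)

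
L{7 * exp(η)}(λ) 7/(λ - 1)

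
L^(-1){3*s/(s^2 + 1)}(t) 3*cos(t)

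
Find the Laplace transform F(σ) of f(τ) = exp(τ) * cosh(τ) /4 (σ - 1) /(4 * σ * (σ - 2) ) 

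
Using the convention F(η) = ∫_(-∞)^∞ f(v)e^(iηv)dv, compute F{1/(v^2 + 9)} pi*exp(-3*Abs(η))/3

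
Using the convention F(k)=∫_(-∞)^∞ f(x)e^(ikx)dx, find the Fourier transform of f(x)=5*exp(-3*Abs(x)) 30/(k^2+9)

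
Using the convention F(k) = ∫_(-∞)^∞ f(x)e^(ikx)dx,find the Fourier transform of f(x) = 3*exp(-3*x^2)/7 sqrt(3)*sqrt(pi)*exp(-k^2/12)/7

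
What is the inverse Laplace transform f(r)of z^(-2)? r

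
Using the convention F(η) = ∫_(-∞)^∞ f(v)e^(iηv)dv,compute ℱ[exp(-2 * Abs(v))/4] 1/(η^2 + 4)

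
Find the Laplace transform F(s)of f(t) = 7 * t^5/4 210/s^6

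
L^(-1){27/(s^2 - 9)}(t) 9 * sinh(3 * t)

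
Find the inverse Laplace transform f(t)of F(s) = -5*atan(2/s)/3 -5*sin(2*t)/(3*t)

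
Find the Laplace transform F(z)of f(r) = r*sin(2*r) 4*z/(z^2 + 4)^2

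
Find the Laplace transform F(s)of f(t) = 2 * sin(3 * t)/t 2 * atan(3/s)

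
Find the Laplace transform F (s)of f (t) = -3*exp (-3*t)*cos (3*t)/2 3*(-s - 3)/ (2*( (s + 3)^2 + 9))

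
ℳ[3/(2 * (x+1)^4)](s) gamma(s) * gamma(4 - s)/4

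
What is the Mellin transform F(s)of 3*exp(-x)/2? 3*gamma(s)/2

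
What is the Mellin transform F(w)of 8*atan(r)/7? -4*pi*sec(pi*w/2)/(7*w)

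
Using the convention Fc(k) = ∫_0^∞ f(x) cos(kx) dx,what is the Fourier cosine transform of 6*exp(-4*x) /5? 24/(5*(k^2+16) ) 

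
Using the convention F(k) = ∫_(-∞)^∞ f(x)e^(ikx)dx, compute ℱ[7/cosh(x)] 7 * pi/cosh(pi * k/2)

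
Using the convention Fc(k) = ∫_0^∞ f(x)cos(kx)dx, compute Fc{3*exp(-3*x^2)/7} sqrt(3)*sqrt(pi)*exp(-k^2/12)/14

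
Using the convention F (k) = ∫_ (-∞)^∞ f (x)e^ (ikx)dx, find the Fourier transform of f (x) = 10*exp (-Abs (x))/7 20/ (7*(k^2 + 1))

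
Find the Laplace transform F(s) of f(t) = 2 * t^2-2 4/s^3-2/s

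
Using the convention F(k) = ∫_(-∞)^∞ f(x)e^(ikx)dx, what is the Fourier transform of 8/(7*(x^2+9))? 8*pi*exp(-3*Abs(k))/21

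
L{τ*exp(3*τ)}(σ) (σ - 3)^(-2)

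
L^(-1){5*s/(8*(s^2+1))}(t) 5*cos(t)/8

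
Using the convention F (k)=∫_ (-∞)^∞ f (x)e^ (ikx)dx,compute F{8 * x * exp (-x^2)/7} 4 * I * sqrt (pi) * k * exp (-k^2/4)/7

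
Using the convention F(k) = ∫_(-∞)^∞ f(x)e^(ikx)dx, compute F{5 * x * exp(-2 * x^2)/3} 5 * sqrt(2) * I * sqrt(pi) * k * exp(-k^2/8)/24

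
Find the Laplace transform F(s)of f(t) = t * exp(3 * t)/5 1/(5 * (s - 3)^2)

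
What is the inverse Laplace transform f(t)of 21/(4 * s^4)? 7 * t^3/8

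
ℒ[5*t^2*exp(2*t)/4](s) 5/(2*(s - 2)^3)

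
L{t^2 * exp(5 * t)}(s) 2/(s - 5)^3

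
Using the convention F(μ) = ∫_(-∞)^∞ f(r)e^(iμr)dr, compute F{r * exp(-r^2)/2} I * sqrt(pi) * μ * exp(-μ^2/4)/4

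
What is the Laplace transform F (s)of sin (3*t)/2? 3/ (2*(s^2 + 9))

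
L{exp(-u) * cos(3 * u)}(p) (p + 1)/((p + 1)^2 + 9)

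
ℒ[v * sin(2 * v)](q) 4 * q/(q^2 + 4)^2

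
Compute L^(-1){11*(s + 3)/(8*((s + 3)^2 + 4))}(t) 11*exp(-3*t)*cos(2*t)/8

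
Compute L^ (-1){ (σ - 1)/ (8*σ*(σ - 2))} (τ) exp (τ)*cosh (τ)/8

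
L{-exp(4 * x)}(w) -1/(w - 4)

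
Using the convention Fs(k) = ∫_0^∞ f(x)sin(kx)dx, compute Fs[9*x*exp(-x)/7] 18*k/(7*(k^2 + 1)^2)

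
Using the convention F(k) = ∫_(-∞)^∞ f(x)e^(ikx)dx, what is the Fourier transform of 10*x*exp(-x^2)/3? 5*I*sqrt(pi)*k*exp(-k^2/4)/3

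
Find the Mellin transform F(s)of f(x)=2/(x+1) 2*pi*csc(pi*s)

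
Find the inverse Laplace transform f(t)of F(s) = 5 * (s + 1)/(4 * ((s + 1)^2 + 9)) 5 * exp(-t) * cos(3 * t)/4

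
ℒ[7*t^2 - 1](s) 14/s^3 - 1/s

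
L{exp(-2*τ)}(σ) 1/(σ + 2)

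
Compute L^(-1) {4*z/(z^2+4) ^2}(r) r*sin(2*r) 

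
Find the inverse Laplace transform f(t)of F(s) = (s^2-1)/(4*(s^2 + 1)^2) t*cos(t)/4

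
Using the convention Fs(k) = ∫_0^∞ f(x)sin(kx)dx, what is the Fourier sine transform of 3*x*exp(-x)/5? 6*k/(5*(k^2 + 1)^2)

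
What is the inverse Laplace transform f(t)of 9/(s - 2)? 9*exp(2*t)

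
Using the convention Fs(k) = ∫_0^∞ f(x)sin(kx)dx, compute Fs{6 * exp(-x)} 6 * k/(k^2+1)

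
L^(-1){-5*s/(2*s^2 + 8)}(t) -5*cos(2*t)/2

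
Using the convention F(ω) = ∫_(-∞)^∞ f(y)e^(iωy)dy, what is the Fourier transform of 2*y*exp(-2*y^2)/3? sqrt(2)*I*sqrt(pi)*ω*exp(-ω^2/8)/12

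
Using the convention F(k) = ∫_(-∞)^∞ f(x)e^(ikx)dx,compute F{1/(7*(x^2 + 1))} pi*exp(-Abs(k))/7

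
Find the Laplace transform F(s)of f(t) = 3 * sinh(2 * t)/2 3/(s^2 - 4)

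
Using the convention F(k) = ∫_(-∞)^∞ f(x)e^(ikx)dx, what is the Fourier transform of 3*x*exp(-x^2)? 3*I*sqrt(pi)*k*exp(-k^2/4)/2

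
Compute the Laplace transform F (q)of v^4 24/q^5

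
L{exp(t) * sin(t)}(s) 1/((s - 1)^2+1)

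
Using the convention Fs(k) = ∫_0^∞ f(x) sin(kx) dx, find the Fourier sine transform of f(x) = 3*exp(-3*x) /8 3*k/(8*(k^2 + 9) ) 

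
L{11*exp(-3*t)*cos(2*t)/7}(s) 11*(s+3)/(7*((s+3)^2+4))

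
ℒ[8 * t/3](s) 8/(3 * s^2)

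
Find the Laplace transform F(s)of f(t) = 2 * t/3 2/(3 * s^2)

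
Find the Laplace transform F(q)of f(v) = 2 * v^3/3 4/q^4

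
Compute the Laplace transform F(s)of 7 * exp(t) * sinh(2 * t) 14/((s - 1)^2 - 4)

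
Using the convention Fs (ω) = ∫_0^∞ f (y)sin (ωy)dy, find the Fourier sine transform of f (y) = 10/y 5*pi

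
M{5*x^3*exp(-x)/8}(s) 5*gamma(s+3)/8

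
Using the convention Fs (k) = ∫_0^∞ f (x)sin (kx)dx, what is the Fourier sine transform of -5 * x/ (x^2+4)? -5 * pi * exp (-2 * k)/2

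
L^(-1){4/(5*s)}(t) 4/5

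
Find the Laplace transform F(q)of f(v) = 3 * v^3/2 9/q^4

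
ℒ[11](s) 11/s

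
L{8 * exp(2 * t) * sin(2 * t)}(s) 16/((s - 2)^2 + 4)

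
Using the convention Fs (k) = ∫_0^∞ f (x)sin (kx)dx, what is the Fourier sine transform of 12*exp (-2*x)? 12*k/ (k^2+4)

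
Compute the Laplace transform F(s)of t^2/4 1/(2 * s^3)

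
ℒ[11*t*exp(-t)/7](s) 11/(7*(s + 1)^2)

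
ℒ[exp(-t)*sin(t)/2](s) 1/(2*((s + 1)^2 + 1))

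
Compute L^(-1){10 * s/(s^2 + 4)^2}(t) 5 * t * sin(2 * t)/2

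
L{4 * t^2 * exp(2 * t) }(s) 8/(s - 2) ^3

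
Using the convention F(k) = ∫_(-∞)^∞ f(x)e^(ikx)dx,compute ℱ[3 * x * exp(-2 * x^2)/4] 3 * sqrt(2) * I * sqrt(pi) * k * exp(-k^2/8)/32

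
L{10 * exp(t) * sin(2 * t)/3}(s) 20/(3 * ((s - 1)^2 + 4))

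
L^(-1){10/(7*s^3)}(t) 5*t^2/7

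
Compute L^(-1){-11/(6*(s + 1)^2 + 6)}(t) -11*exp(-t)*sin(t)/6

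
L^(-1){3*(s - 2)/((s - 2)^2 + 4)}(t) 3*exp(2*t)*cos(2*t)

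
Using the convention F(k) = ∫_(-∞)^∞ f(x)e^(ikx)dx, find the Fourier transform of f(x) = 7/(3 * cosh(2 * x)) 7 * pi/(6 * cosh(pi * k/4))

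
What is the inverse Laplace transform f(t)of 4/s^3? 2*t^2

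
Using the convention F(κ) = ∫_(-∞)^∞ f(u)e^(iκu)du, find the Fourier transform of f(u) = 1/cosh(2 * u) pi/(2 * cosh(pi * κ/4))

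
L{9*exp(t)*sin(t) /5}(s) 9/(5*((s - 1) ^2 + 1) ) 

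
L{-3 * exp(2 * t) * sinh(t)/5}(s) -3/(5 * (s - 2)^2 - 5)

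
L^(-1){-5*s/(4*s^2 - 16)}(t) -5*cosh(2*t)/4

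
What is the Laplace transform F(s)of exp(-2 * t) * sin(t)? 1/((s + 2)^2 + 1)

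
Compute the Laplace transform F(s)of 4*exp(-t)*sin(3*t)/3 4/((s + 1)^2 + 9)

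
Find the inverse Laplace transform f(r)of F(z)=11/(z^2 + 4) 11 * sin(2 * r)/2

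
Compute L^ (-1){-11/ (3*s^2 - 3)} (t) -11*sinh (t)/3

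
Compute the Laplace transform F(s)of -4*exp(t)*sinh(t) -4/(s*(s - 2))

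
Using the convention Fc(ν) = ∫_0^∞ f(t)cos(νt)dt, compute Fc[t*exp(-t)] (1 - ν^2)/(ν^2 + 1)^2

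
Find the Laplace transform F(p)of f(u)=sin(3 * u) 3/(p^2+9)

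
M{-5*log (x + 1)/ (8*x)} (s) 5*pi*csc (pi*s)/ (8*(s - 1))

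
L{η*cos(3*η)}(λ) (λ^2 - 9)/(λ^2 + 9)^2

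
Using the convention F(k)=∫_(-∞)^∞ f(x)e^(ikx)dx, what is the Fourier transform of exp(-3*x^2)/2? sqrt(3)*sqrt(pi)*exp(-k^2/12)/6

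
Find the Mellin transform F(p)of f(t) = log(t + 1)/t -pi*csc(pi*p)/(p - 1)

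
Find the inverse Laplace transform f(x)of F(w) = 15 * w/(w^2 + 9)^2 5 * x * sin(3 * x)/2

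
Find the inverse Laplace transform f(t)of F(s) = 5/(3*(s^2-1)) 5*sinh(t)/3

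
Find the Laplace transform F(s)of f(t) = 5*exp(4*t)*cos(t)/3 5*(s - 4)/(3*((s - 4)^2+1))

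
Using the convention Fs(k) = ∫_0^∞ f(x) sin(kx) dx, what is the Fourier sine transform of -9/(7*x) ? -9*pi/14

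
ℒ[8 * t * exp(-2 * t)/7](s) 8/(7 * (s+2)^2)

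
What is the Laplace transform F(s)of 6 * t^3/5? 36/(5 * s^4)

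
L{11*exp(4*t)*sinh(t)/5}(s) 11/(5*((s - 4)^2 - 1))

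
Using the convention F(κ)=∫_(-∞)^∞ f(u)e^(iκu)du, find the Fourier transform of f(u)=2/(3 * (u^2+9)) 2 * pi * exp(-3 * Abs(κ))/9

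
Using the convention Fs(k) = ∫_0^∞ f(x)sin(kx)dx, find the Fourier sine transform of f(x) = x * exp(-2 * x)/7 4 * k/(7 * (k^2+4)^2)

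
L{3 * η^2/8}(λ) 3/(4 * λ^3)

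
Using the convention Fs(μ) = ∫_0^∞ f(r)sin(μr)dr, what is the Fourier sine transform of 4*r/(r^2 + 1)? 2*pi*exp(-μ)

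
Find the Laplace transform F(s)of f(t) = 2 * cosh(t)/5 2 * s/(5 * (s^2 - 1))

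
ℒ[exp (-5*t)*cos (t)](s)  (s + 5)/ ( (s + 5)^2 + 1)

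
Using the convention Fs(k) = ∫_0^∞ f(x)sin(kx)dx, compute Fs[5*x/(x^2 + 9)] 5*pi*exp(-3*k)/2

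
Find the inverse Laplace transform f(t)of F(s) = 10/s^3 5 * t^2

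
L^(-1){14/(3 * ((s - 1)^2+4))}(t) 7 * exp(t) * sin(2 * t)/3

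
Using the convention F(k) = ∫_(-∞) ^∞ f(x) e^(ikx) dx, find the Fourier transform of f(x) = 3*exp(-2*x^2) 3*sqrt(2)*sqrt(pi)*exp(-k^2/8) /2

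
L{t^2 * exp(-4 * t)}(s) 2/(s + 4)^3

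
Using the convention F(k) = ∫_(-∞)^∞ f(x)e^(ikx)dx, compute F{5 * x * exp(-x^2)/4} 5 * I * sqrt(pi) * k * exp(-k^2/4)/8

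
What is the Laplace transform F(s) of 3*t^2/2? 3/s^3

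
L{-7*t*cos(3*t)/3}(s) 7*(9 - s^2)/(3*(s^2+9)^2)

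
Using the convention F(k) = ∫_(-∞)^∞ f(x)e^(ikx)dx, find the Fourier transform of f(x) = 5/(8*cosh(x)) 5*pi/(8*cosh(pi*k/2))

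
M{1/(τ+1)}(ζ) pi*csc(pi*ζ)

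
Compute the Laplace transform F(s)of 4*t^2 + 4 4/s + 8/s^3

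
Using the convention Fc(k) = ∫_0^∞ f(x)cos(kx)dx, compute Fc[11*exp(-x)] 11/(k^2 + 1)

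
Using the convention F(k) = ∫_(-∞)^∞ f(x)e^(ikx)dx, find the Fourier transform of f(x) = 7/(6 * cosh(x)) 7 * pi/(6 * cosh(pi * k/2))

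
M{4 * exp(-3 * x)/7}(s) 4 * gamma(s)/(7 * 3^s)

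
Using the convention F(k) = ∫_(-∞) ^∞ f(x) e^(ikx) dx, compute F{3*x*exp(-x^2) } 3*I*sqrt(pi)*k*exp(-k^2/4) /2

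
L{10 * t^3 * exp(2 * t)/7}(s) 60/(7 * (s - 2)^4)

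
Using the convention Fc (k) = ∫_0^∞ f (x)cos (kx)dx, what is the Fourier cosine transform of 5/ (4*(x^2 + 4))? 5*pi*exp (-2*k)/16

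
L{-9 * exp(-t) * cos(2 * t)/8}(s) 9 * (-s - 1)/(8 * ((s + 1)^2 + 4))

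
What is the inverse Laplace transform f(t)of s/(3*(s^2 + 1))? cos(t)/3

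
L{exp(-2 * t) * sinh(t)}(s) 1/((s + 2)^2 - 1)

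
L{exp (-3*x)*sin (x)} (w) 1/ ( (w + 3)^2 + 1)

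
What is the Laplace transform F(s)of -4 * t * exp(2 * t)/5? -4/(5 * (s - 2)^2)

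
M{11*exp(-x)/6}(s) 11*gamma(s)/6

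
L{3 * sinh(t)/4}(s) 3/(4 * (s^2 - 1))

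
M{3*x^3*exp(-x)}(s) 3*gamma(s+3)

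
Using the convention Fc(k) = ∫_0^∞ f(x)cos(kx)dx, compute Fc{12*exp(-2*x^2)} 3*sqrt(2)*sqrt(pi)*exp(-k^2/8)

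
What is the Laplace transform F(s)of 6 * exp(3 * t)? 6/(s - 3)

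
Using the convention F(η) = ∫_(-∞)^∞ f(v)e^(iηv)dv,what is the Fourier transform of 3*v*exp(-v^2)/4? 3*I*sqrt(pi)*η*exp(-η^2/4)/8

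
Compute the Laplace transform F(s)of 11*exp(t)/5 11/(5*(s - 1))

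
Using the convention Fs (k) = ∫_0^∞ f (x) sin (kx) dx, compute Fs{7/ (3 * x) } 7 * pi/6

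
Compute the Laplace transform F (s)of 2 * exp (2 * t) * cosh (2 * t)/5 2 * (s - 2)/ (5 * s * (s - 4))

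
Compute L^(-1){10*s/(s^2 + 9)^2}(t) 5*t*sin(3*t)/3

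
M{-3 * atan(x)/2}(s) 3 * pi * sec(pi * s/2)/(4 * s)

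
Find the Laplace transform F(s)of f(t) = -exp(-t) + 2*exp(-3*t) 2/(s + 3) - 1/(s + 1)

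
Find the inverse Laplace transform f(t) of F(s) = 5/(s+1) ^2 5*t*exp(-t) 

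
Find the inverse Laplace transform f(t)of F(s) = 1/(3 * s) 1/3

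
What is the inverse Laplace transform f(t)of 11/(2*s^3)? 11*t^2/4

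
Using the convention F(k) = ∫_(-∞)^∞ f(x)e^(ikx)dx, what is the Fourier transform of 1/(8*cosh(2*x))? pi/(16*cosh(pi*k/4))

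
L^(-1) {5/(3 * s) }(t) 5/3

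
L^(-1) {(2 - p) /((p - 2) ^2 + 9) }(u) -exp(2*u)*cos(3*u) 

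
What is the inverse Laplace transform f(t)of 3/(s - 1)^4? t^3*exp(t)/2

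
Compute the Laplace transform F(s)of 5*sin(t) 5/(s^2 + 1)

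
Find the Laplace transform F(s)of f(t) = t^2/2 s^(-3)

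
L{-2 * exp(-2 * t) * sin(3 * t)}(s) -6/((s + 2)^2 + 9)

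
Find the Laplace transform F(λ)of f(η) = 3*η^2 6/λ^3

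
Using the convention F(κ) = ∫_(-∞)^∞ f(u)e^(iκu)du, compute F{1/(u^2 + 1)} pi*exp(-Abs(κ))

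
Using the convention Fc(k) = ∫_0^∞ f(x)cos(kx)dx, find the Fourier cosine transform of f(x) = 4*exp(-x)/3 4/(3*(k^2 + 1))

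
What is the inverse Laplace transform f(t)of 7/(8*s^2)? 7*t/8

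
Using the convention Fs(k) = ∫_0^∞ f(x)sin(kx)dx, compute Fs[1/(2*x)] pi/4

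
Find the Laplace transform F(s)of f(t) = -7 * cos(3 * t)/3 -7 * s/(3 * s^2+27)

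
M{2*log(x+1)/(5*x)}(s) -2*pi*csc(pi*s)/(5*s - 5)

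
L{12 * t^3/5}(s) 72/(5 * s^4)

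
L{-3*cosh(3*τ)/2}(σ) -3*σ/(2*σ^2 - 18)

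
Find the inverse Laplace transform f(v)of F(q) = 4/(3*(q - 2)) 4*exp(2*v)/3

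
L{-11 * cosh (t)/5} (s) -11 * s/ (5 * s^2 - 5)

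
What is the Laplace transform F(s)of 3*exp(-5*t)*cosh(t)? 3*(s + 5)/((s + 5)^2 - 1)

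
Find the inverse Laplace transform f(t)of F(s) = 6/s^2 6 * t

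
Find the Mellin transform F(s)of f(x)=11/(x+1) 11*pi*csc(pi*s)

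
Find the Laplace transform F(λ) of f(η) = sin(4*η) 4/(λ^2 + 16) 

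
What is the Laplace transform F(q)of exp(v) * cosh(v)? (q - 1)/(q * (q - 2))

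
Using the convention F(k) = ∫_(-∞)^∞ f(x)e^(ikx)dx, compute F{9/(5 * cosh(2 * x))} 9 * pi/(10 * cosh(pi * k/4))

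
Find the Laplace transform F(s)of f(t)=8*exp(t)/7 8/(7*(s - 1))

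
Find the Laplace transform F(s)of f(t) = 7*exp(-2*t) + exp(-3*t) 7/(s + 2) + 1/(s + 3)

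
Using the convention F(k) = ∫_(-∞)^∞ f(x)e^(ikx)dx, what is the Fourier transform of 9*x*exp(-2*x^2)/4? 9*sqrt(2)*I*sqrt(pi)*k*exp(-k^2/8)/32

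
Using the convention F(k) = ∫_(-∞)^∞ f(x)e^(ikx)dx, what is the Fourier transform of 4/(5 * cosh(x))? 4 * pi/(5 * cosh(pi * k/2))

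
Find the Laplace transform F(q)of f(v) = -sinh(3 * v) -3/(q^2 - 9)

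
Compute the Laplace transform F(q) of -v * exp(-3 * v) -1/(q + 3) ^2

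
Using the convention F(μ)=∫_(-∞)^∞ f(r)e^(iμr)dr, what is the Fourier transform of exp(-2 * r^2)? sqrt(2) * sqrt(pi) * exp(-μ^2/8)/2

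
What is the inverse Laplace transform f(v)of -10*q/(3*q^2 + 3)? -10*cos(v)/3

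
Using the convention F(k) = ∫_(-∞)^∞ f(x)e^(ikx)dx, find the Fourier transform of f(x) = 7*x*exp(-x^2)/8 7*I*sqrt(pi)*k*exp(-k^2/4)/16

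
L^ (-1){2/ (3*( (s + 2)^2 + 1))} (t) 2*exp (-2*t)*sin (t)/3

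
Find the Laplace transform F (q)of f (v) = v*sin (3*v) 6*q/ (q^2 + 9)^2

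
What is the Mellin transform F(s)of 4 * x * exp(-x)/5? 4 * gamma(s + 1)/5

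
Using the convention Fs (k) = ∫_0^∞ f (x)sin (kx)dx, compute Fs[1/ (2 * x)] pi/4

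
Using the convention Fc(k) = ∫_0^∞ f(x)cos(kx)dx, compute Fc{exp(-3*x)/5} 3/(5*(k^2 + 9))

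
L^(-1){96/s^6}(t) 4*t^5/5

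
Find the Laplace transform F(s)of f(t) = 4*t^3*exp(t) 24/(s - 1)^4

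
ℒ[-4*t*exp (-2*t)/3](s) -4/ (3*(s + 2)^2)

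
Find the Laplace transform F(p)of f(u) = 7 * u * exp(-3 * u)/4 7/(4 * (p+3)^2)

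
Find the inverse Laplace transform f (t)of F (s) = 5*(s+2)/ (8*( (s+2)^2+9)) 5*exp (-2*t)*cos (3*t)/8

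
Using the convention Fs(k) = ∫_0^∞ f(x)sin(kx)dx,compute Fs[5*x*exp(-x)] 10*k/(k^2+1)^2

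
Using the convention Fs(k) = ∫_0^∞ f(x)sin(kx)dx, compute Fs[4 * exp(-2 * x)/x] 4 * atan(k/2)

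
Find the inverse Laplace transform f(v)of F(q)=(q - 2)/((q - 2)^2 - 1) exp(2*v)*cosh(v)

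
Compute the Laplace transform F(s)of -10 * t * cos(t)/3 10 * (1 - s^2)/(3 * (s^2 + 1)^2)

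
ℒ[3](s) 3/s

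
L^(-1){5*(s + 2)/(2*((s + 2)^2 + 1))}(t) 5*exp(-2*t)*cos(t)/2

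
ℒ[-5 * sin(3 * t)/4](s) -15/(4 * s^2 + 36)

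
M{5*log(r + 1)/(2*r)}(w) -5*pi*csc(pi*w)/(2*w - 2)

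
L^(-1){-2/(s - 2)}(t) -2*exp(2*t)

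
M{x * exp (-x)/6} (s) gamma (s + 1)/6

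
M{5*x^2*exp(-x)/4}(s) 5*gamma(s + 2)/4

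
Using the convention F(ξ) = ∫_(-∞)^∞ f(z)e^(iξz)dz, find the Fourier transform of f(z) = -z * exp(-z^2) -I * sqrt(pi) * ξ * exp(-ξ^2/4)/2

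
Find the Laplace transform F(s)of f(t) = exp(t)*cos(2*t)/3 (s - 1)/(3*((s - 1)^2 + 4))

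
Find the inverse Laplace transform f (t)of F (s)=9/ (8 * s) 9/8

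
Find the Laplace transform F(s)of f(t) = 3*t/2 3/(2*s^2)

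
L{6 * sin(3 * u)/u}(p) 6 * atan(3/p)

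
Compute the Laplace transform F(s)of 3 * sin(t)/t 3 * atan(1/s)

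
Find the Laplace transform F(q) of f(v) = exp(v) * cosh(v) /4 (q - 1) /(4 * q * (q - 2) ) 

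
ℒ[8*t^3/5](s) 48/(5*s^4)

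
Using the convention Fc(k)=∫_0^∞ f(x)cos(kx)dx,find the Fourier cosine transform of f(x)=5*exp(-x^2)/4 5*sqrt(pi)*exp(-k^2/4)/8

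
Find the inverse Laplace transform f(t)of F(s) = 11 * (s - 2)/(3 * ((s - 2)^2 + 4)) 11 * exp(2 * t) * cos(2 * t)/3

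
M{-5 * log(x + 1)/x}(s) 5 * pi * csc(pi * s)/(s - 1)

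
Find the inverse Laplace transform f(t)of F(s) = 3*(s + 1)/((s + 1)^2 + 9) 3*exp(-t)*cos(3*t)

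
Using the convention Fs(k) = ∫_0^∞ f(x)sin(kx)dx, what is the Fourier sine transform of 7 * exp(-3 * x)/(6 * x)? 7 * atan(k/3)/6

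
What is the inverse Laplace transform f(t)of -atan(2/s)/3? -sin(2*t)/(3*t)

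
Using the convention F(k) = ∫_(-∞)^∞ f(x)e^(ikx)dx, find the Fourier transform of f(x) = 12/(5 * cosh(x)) 12 * pi/(5 * cosh(pi * k/2))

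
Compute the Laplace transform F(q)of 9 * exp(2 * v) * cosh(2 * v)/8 9 * (q - 2)/(8 * q * (q - 4))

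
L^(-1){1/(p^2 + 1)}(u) sin(u)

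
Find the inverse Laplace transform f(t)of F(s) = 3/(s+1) 3*exp(-t)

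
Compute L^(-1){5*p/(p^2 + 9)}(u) 5*cos(3*u)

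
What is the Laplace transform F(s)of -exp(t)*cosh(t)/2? (1 - s)/(2*s*(s - 2))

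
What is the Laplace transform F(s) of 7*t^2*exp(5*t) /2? 7/(s - 5) ^3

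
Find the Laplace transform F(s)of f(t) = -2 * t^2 -4/s^3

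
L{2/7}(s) 2/(7*s)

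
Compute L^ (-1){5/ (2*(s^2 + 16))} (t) 5*sin (4*t)/8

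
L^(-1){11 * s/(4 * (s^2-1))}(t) 11 * cosh(t)/4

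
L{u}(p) p^(-2)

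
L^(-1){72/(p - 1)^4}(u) 12*u^3*exp(u)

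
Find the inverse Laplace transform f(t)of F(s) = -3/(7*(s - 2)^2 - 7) -3*exp(2*t)*sinh(t)/7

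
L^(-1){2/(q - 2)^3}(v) v^2 * exp(2 * v)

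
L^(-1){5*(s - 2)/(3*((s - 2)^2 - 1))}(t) 5*exp(2*t)*cosh(t)/3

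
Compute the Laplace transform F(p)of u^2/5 2/(5 * p^3)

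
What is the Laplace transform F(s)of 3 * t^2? 6/s^3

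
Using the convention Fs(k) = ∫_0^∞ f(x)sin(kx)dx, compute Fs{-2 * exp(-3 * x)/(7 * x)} -2 * atan(k/3)/7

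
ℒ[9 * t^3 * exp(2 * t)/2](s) 27/(s - 2)^4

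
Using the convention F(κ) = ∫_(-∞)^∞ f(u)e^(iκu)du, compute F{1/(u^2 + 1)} pi*exp(-Abs(κ))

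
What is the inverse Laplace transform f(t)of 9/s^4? 3*t^3/2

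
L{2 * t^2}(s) 4/s^3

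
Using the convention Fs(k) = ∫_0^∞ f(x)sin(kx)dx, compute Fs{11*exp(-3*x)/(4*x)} 11*atan(k/3)/4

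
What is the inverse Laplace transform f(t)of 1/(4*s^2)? t/4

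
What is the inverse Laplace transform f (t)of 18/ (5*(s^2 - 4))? 9*sinh (2*t)/5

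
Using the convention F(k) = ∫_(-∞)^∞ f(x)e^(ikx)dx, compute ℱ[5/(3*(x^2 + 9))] 5*pi*exp(-3*Abs(k))/9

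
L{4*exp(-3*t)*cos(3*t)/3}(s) 4*(s + 3)/(3*((s + 3)^2 + 9))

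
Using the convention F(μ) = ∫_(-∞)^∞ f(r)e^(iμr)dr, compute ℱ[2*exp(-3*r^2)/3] 2*sqrt(3)*sqrt(pi)*exp(-μ^2/12)/9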